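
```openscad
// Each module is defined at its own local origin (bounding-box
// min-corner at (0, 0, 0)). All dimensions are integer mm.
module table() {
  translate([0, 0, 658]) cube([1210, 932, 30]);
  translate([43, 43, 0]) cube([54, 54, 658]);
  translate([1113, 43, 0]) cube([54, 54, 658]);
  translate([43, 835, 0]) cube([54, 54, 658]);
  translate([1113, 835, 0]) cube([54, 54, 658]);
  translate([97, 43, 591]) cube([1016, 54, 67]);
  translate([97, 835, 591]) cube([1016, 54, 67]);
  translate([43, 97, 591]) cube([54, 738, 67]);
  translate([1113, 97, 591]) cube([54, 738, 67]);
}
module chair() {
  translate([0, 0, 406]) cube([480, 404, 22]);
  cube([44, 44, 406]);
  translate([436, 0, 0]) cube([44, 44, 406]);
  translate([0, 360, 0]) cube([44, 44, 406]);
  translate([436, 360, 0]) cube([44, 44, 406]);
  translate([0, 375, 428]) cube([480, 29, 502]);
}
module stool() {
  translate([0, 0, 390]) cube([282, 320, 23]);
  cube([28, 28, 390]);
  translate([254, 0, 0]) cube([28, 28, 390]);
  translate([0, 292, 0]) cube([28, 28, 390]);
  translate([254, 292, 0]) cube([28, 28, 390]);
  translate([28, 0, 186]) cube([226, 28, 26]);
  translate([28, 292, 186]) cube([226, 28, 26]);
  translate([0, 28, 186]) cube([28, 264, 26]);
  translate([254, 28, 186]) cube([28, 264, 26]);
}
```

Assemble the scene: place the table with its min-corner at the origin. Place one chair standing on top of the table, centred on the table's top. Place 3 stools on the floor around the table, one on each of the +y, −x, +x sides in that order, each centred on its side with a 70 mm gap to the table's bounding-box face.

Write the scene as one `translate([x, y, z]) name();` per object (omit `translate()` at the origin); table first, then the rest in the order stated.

table();
translate([365, 264, 688]) chair();
translate([464, 1002, 0]) stool();
translate([-352, 306, 0]) stool();
translate([1280, 306, 0]) stool();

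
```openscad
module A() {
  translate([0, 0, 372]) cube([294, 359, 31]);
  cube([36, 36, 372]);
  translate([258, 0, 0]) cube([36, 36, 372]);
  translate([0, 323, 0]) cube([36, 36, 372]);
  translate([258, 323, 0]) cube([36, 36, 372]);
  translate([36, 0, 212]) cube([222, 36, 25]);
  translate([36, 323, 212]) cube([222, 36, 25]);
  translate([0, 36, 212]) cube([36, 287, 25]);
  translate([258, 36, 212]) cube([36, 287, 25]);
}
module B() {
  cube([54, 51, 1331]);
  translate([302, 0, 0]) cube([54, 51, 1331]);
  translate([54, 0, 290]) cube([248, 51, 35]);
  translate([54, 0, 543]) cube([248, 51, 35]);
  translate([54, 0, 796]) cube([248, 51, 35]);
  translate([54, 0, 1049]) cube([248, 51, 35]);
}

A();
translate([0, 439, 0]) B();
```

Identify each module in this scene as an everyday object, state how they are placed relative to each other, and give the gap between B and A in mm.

A is a stool. B is a ladder. The ladder is on the floor beside the stool on its +y side. The gap between the ladder and the stool is 80 mm.

The ladder's nearest face is 80 mm from the stool's +y face.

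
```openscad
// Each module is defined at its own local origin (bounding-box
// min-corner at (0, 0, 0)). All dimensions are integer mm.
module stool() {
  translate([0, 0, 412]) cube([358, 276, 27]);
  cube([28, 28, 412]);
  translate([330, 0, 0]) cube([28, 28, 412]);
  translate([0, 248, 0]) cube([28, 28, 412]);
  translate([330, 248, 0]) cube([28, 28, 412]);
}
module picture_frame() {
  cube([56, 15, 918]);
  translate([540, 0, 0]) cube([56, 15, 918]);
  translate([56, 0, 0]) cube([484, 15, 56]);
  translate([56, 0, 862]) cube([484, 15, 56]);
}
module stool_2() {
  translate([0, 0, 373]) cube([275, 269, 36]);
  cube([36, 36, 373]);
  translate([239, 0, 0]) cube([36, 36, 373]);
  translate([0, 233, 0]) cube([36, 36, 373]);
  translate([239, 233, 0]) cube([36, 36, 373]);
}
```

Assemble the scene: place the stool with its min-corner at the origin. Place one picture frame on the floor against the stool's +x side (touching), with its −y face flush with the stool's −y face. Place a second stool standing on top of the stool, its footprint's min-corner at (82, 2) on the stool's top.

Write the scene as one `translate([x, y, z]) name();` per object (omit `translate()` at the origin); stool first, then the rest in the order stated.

stool();
translate([358, 0, 0]) picture_frame();
translate([82, 2, 439]) stool_2();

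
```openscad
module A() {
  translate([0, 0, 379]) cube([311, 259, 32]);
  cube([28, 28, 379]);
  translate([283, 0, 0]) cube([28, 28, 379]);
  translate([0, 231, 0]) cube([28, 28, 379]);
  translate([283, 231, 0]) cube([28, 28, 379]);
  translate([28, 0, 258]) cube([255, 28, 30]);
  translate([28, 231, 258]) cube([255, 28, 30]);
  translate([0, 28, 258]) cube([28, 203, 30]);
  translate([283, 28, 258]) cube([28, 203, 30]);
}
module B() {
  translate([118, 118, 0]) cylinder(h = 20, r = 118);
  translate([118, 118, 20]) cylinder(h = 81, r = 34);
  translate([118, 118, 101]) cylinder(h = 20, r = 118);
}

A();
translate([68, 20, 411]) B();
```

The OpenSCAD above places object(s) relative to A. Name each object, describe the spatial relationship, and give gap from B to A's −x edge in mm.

The spool's min-x is at 68; the stool's min-x is 0; gap = 68 mm.

A is a stool. B is a spool. The spool is on top of the stool. The gap from the spool to the stool's −x edge is 68 mm.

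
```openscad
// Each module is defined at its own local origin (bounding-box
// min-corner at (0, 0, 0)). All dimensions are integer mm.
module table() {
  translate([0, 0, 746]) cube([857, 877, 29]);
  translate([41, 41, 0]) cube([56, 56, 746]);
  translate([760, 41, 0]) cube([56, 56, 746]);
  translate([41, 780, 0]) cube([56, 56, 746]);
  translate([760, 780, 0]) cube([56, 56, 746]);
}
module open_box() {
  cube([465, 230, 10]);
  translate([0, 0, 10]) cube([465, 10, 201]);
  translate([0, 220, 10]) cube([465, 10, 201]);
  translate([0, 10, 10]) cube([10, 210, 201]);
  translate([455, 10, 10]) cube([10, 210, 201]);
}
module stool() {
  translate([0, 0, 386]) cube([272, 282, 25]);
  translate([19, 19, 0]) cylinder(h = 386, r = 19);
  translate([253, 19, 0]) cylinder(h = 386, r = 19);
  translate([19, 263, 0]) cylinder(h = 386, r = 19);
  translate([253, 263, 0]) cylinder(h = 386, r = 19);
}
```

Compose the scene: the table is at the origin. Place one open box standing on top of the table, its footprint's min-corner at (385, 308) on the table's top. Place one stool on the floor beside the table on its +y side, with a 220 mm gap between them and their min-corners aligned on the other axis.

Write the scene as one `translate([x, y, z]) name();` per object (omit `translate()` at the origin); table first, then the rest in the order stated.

table();
translate([385, 308, 775]) open_box();
translate([0, 1097, 0]) stool();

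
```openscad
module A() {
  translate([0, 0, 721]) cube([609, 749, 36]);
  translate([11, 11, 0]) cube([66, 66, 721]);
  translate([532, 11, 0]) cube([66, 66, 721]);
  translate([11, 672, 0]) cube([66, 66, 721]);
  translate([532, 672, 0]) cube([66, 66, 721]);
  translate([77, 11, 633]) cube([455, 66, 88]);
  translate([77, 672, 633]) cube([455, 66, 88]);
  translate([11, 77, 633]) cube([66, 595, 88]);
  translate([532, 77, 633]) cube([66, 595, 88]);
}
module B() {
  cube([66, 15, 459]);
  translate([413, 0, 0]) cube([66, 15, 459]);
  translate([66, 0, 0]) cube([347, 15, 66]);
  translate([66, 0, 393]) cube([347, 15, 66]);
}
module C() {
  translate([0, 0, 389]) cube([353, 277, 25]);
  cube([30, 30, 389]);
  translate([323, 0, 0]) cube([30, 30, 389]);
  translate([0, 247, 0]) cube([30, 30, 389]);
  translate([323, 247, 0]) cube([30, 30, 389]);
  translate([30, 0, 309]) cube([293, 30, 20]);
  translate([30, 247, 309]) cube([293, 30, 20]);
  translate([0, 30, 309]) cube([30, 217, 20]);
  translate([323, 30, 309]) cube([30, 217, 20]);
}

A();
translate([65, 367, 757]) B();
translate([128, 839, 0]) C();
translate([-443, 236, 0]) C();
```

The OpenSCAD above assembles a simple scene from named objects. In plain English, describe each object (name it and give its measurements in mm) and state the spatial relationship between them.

A is a rectangular dining table. The top is 609×749×36 mm with its upper surface at z = 757 mm. It stands on four 66×66 mm square legs, each inset 11 mm from the nearest pair of top edges, running from the floor to the underside of the top. Four apron rails, 66 mm thick and 88 mm tall, run between adjacent legs with their top edges flush with the underside of the top and their outer faces flush with the legs' outer faces.

B is a picture frame with a 347×327 mm rectangular opening (x by z) and a uniform 66 mm border on every side. Frame depth is 15 mm along y. It is built from two vertical stiles running the full outside height and two horizontal rails spanning the gap between the stiles.

C is a four-legged stool. The seat is a 353×277×25 mm slab whose top surface is at z = 414 mm; four square legs, each 30×30 mm in cross-section, run from the floor (z = 0) to the underside of the seat, each flush with a corner of the seat. Four stretchers, 30 mm wide and 20 mm tall, connect adjacent legs with their undersides at z = 309 mm, each running between the inner faces of the legs it joins and aligned with the legs' outer faces on the other axis.

The picture frame is on top of the table, centred. Two stools sit around the table at the +y, −x sides.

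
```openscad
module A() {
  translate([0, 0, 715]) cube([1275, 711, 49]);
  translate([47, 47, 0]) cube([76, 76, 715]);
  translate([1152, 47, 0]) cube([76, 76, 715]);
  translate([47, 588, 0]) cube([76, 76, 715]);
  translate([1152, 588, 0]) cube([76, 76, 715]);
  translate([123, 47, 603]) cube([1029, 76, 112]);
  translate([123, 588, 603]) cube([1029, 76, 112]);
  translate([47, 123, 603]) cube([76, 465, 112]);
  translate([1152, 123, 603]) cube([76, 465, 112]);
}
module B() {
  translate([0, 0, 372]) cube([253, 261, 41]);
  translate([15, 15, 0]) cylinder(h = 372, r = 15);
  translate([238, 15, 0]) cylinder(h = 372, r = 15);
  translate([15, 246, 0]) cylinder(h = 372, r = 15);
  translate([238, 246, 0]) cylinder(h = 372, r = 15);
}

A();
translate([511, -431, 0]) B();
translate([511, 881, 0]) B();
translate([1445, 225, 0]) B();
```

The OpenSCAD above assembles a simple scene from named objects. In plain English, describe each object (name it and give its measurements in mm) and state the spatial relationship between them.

A is a table: top 1275 mm (x) × 711 mm (y), 49 mm thick, upper face at z = 764 mm, on four 76×76 mm square legs, each inset 47 mm from the nearest pair of top edges, running from z = 0 to the bottom of the top. Four apron rails, 76 mm thick and 112 mm tall, run between adjacent legs with their top edges flush with the underside of the top and their outer faces flush with the legs' outer faces.

B is a four-legged stool. The seat is a 253×261×41 mm slab whose top surface is at z = 413 mm; four round legs, each 30 mm in diameter, run from the floor (z = 0) to the underside of the seat, each leg's axis is inset half a diameter from the nearest pair of seat edges (so the leg's bounding box is flush with the corner).

Three stools sit around the table at the −y, +y, +x sides.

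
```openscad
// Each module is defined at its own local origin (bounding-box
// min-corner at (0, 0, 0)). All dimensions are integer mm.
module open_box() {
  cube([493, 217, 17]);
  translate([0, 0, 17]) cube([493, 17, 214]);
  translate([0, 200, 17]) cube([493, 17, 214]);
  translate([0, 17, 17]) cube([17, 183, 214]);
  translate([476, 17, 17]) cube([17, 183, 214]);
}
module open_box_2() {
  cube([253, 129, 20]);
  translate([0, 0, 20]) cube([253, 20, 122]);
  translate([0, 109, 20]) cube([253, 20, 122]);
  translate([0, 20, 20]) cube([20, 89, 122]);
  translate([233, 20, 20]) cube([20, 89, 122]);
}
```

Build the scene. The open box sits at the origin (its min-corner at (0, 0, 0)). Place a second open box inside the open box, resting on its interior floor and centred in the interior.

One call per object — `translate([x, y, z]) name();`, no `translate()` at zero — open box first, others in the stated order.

open_box();
translate([120, 44, 17]) open_box_2();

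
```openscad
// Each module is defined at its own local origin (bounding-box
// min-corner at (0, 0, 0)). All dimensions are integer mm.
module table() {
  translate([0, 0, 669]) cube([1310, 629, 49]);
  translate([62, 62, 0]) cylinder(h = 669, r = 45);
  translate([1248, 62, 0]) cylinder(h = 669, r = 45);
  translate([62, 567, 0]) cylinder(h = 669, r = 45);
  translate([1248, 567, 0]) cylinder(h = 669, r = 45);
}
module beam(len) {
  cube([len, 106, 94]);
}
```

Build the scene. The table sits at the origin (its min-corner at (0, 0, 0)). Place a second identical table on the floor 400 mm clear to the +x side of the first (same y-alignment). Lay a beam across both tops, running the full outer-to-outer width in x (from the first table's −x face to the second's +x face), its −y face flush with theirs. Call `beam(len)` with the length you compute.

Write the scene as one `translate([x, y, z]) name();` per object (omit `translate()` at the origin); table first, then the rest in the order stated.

table();
translate([1710, 0, 0]) table();
translate([0, 0, 718]) beam(3020);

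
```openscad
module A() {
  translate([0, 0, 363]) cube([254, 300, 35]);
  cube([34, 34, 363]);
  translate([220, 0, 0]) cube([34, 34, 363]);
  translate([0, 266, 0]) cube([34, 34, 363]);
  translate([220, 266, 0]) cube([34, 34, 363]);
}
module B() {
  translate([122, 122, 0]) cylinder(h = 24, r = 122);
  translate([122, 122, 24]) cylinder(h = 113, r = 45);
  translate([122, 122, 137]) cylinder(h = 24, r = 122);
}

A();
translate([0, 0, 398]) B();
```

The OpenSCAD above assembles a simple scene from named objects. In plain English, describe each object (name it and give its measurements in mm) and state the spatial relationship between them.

A is a four-legged stool. The seat is a 254×300×35 mm slab whose top surface is at z = 398 mm; four square legs, each 34×34 mm in cross-section, run from the floor (z = 0) to the underside of the seat, each flush with a corner of the seat.

B is a spool: two coaxial disc flanges of radius 122 mm and thickness 24 mm, joined by a core cylinder of radius 45 mm and height 113 mm. The lower flange rests on z = 0 and the three cylinders share a vertical axis.

The spool is on top of the stool.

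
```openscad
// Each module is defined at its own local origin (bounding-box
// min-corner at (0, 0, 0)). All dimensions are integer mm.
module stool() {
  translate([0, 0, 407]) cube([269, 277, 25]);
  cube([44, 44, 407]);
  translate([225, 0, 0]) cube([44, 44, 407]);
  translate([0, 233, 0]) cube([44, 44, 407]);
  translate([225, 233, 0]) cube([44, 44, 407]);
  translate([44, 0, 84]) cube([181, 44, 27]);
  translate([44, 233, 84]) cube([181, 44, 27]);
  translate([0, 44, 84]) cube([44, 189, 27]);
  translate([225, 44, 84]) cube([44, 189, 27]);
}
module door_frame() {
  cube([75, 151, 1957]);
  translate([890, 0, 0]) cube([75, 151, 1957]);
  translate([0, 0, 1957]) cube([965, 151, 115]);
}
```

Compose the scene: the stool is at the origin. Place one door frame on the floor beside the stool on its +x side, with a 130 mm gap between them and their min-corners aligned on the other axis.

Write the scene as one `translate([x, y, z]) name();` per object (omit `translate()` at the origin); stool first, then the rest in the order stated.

stool();
translate([399, 0, 0]) door_frame();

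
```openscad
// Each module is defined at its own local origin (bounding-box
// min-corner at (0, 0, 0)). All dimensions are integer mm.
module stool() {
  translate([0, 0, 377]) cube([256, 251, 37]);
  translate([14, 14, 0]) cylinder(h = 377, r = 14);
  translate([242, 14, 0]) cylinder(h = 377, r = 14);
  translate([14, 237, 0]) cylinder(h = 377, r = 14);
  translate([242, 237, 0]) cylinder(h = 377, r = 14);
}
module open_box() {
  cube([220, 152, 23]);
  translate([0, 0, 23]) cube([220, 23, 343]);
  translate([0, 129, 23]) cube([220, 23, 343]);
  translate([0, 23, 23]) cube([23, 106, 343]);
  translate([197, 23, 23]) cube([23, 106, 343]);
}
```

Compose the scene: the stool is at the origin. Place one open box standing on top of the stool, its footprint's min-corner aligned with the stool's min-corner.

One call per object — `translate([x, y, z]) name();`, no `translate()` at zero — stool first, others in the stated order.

stool();
translate([0, 0, 414]) open_box();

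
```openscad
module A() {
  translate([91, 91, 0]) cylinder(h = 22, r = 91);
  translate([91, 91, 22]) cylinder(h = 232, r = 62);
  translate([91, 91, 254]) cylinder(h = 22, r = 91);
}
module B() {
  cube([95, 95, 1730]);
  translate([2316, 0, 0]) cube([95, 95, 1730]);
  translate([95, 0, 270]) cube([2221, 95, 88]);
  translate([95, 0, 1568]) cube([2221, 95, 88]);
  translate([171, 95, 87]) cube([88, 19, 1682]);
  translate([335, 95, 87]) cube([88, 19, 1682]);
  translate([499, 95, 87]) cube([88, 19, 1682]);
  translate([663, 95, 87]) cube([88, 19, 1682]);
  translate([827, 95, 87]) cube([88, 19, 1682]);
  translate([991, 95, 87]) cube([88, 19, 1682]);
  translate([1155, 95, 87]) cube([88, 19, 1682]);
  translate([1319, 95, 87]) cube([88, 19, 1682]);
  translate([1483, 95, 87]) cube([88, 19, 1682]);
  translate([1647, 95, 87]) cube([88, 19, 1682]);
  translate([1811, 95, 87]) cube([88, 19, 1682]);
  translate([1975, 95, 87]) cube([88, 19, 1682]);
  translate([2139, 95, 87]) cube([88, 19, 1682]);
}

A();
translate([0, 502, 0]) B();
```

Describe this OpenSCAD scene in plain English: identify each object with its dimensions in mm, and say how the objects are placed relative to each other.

A is a spool: two coaxial disc flanges of radius 91 mm and thickness 22 mm, joined by a core cylinder of radius 62 mm and height 232 mm. The lower flange rests on z = 0 and the three cylinders share a vertical axis.

B is a fence section. Two 95×95 mm posts, 1730 mm tall, stand on the floor with a clear span of 2221 mm between their inner faces. Two horizontal rails of 95×88 mm section span the gap between the posts with their undersides at z = 270 mm and z = 1568 mm, flush with the posts' −y face. 13 pickets, each 88 mm wide, 19 mm thick and 1682 mm tall, are fixed to the +y face of the rails with their bottoms at z = 87 mm, evenly spaced across the span with equal gaps (rounded down to the nearest mm) at the −x end and between each pair — any rounding remainder accumulates at the +x end.

The fence section is on the floor beside the spool on its +y side.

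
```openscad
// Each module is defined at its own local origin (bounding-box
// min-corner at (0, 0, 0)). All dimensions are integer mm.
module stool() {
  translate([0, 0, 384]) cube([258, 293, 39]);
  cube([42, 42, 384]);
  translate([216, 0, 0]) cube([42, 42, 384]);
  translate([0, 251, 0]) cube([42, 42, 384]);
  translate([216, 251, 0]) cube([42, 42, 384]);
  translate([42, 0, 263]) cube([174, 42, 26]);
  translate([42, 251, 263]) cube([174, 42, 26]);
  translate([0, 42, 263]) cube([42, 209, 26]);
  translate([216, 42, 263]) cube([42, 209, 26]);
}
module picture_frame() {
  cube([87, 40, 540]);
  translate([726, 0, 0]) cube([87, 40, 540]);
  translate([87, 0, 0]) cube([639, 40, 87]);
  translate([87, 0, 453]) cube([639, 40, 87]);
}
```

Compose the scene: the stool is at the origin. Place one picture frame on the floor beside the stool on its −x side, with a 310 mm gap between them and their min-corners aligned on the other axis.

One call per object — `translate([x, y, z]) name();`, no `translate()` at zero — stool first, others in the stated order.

stool();
translate([-1123, 0, 0]) picture_frame();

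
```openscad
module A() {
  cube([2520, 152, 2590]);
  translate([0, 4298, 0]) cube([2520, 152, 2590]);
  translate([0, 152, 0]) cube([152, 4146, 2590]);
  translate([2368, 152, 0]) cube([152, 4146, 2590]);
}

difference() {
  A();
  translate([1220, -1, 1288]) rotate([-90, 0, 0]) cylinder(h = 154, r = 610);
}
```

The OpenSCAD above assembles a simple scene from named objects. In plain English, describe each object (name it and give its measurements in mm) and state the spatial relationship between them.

A is a box-shaped house frame (walls only): outside footprint 2520×4450 mm, wall height 2590 mm, wall thickness 152 mm. The two y-facing walls run the full x-width; the two x-facing walls fit between the inner faces of the y-facing walls.

The house frame has a circular hole of radius 610 mm through its front wall, centred at (x = 1220, z = 1288).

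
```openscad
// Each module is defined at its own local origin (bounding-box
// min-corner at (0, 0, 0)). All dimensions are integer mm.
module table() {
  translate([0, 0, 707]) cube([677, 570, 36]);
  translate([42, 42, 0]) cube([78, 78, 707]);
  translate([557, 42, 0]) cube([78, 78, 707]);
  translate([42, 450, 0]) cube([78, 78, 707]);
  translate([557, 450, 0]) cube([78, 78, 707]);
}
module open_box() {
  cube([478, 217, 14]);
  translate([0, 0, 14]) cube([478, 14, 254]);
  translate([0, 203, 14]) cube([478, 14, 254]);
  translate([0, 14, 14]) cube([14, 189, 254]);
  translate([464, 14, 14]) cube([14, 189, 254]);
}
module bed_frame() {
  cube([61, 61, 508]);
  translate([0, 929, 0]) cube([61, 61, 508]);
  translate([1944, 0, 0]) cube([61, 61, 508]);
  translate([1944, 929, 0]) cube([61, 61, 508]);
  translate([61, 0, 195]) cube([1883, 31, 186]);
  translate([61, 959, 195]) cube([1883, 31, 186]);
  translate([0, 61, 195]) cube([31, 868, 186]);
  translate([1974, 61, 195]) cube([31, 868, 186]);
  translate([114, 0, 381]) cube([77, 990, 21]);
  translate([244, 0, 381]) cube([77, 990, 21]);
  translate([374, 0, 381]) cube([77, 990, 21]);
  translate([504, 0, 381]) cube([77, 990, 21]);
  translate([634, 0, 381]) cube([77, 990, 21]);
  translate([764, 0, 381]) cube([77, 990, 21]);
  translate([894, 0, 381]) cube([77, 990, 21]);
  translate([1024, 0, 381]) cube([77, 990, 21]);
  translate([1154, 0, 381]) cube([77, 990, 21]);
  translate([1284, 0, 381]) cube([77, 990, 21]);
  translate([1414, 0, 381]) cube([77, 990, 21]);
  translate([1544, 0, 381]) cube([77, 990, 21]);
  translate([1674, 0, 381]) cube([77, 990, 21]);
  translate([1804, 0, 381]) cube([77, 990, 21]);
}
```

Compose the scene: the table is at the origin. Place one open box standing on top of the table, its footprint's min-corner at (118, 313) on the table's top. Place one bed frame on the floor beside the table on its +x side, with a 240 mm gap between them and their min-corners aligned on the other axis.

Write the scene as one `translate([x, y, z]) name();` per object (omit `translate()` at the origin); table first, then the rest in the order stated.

table();
translate([118, 313, 743]) open_box();
translate([917, 0, 0]) bed_frame();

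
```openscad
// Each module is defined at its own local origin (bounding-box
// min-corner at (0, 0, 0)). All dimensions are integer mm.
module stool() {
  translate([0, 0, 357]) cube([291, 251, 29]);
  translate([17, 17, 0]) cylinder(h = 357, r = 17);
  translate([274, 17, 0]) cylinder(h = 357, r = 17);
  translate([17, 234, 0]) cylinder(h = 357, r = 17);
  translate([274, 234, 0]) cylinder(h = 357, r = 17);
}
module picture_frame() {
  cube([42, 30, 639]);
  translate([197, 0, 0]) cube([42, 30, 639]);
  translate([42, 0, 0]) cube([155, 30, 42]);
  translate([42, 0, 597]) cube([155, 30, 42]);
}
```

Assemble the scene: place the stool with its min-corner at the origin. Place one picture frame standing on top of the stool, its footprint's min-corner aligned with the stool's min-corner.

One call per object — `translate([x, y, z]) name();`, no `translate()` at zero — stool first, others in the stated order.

stool();
translate([0, 0, 386]) picture_frame();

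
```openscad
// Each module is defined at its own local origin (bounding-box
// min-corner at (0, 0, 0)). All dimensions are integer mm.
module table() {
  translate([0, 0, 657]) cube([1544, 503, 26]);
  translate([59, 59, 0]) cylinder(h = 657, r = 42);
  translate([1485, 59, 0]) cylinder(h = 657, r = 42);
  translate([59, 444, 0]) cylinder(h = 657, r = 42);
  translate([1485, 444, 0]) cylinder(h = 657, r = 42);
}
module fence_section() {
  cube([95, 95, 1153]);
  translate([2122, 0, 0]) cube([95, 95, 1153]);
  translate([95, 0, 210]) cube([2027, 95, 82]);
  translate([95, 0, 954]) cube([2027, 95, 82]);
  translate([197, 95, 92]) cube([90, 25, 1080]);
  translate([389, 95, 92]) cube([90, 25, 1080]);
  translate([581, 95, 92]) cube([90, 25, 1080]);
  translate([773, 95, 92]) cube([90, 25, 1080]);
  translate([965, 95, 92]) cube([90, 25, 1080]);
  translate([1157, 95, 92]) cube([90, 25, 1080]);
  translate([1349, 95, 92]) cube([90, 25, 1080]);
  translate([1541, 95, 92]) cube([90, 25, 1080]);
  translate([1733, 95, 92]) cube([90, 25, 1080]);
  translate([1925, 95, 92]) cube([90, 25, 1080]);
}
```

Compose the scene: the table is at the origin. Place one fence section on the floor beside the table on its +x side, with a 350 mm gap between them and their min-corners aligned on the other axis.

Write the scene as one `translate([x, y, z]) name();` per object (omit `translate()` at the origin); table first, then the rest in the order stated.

table();
translate([1894, 0, 0]) fence_section();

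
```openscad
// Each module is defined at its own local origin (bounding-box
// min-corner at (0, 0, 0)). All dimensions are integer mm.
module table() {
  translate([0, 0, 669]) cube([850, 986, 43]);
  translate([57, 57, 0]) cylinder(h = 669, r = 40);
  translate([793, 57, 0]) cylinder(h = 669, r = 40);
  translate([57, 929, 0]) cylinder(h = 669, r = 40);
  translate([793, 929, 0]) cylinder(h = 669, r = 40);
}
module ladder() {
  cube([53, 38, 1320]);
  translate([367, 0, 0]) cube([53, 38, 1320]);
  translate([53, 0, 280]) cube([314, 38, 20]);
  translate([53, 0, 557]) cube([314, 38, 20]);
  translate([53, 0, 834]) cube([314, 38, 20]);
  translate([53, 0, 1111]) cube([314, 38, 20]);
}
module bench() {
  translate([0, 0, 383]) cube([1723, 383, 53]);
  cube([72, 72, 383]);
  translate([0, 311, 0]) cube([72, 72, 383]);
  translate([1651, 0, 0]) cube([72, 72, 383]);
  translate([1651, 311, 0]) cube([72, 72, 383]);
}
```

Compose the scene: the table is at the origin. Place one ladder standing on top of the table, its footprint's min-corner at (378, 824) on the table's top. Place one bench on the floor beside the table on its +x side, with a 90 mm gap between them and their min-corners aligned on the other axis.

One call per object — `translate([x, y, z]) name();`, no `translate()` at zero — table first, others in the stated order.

table();
translate([378, 824, 712]) ladder();
translate([940, 0, 0]) bench();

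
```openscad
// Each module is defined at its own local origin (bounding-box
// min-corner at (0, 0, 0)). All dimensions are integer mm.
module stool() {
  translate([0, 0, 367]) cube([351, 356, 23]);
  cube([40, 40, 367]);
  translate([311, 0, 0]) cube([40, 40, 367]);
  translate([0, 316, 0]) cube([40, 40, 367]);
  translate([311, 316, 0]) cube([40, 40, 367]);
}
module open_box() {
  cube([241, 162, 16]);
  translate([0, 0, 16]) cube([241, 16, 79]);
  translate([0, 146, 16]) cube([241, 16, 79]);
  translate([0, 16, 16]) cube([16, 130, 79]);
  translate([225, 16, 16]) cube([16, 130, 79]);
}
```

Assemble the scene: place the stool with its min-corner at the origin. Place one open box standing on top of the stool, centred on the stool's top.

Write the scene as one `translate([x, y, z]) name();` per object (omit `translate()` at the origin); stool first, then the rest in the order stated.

stool();
translate([55, 97, 390]) open_box();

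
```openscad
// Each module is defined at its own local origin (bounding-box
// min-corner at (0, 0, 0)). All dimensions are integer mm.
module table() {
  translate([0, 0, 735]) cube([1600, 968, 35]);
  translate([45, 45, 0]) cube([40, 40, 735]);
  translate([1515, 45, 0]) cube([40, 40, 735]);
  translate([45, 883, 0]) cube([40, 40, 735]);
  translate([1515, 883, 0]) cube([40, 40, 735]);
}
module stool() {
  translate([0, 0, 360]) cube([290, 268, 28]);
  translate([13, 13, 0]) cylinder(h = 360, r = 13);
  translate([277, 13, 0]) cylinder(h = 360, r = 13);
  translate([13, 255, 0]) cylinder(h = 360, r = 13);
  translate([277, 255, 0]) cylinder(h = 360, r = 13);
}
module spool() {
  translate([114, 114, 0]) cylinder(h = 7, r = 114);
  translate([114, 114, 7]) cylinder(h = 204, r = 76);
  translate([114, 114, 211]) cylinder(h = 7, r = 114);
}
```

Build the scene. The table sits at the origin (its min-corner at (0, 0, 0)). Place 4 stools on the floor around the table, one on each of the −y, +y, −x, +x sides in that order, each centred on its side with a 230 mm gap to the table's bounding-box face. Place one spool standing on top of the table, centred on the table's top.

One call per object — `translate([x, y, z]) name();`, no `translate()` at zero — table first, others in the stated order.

table();
translate([655, -498, 0]) stool();
translate([655, 1198, 0]) stool();
translate([-520, 350, 0]) stool();
translate([1830, 350, 0]) stool();
translate([686, 370, 770]) spool();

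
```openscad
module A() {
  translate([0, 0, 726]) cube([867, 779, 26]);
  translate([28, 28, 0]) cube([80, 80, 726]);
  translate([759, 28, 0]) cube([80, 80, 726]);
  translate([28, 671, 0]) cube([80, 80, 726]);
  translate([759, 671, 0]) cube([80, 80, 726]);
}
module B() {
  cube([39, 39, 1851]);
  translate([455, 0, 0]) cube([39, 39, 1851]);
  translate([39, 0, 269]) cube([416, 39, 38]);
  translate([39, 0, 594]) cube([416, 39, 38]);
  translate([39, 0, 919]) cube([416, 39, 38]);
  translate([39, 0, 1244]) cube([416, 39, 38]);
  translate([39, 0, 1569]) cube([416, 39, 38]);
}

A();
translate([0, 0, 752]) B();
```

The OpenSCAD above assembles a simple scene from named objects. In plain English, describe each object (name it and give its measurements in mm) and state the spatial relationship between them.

A is a rectangular dining table. The top is 867×779×26 mm with its upper surface at z = 752 mm. It stands on four 80×80 mm square legs, each inset 28 mm from the nearest pair of top edges, running from the floor to the underside of the top.

B is a wooden ladder with two side rails of 39×39 mm section and 1851 mm height, set 494 mm apart overall. Between them run 5 rectangular rungs (39 mm deep, 38 mm thick), front faces flush with the rails' −y face. The bottom of the first rung is 269 mm above the floor and each subsequent rung is 325 mm higher than the one below.

The ladder is on top of the table.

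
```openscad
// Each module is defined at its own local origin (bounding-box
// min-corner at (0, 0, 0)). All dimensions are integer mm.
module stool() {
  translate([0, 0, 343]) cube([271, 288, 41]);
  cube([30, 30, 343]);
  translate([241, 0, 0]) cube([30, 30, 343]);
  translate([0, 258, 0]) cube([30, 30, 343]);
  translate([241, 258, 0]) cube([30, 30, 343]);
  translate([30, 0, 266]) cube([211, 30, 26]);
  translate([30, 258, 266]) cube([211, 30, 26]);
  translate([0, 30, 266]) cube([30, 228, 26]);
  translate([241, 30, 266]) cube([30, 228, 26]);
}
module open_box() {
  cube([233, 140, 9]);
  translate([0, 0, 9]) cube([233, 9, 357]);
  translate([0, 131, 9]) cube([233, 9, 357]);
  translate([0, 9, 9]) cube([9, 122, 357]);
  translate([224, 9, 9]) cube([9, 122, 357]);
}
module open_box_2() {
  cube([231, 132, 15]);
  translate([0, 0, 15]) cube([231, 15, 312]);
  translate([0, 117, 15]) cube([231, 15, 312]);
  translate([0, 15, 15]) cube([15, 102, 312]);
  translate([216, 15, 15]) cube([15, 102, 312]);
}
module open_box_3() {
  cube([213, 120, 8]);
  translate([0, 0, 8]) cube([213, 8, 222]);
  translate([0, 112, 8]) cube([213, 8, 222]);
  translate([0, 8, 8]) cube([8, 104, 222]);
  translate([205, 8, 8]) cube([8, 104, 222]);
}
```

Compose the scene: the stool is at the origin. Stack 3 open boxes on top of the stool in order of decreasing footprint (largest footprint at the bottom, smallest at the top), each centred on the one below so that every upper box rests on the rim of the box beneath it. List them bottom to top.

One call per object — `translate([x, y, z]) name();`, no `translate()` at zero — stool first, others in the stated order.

stool();
translate([19, 74, 384]) open_box();
translate([20, 78, 750]) open_box_2();
translate([29, 84, 1077]) open_box_3();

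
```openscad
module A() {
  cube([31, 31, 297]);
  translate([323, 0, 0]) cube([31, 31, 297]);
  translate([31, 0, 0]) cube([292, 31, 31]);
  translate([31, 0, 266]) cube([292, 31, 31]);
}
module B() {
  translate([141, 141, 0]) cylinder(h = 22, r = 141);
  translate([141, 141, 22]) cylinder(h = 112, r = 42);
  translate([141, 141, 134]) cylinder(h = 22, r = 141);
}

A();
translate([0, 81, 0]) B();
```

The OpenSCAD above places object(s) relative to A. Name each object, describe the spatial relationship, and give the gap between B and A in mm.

The spool's nearest face is 50 mm from the picture frame's +y face.

A is a picture frame. B is a spool. The spool is on the floor beside the picture frame on its +y side. The gap between the spool and the picture frame is 50 mm.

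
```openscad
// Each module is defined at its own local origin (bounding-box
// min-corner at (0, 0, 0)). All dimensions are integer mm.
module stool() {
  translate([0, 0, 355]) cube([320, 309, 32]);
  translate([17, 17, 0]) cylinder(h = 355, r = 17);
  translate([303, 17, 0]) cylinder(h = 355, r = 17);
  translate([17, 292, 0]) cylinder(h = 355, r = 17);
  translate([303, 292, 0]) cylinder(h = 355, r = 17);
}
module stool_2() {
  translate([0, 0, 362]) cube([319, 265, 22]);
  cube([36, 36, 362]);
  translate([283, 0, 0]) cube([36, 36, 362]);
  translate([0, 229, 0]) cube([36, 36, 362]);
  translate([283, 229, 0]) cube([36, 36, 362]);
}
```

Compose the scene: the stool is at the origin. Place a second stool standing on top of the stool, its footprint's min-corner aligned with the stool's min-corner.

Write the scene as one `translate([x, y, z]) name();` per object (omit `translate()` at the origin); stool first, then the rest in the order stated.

stool();
translate([0, 0, 387]) stool_2();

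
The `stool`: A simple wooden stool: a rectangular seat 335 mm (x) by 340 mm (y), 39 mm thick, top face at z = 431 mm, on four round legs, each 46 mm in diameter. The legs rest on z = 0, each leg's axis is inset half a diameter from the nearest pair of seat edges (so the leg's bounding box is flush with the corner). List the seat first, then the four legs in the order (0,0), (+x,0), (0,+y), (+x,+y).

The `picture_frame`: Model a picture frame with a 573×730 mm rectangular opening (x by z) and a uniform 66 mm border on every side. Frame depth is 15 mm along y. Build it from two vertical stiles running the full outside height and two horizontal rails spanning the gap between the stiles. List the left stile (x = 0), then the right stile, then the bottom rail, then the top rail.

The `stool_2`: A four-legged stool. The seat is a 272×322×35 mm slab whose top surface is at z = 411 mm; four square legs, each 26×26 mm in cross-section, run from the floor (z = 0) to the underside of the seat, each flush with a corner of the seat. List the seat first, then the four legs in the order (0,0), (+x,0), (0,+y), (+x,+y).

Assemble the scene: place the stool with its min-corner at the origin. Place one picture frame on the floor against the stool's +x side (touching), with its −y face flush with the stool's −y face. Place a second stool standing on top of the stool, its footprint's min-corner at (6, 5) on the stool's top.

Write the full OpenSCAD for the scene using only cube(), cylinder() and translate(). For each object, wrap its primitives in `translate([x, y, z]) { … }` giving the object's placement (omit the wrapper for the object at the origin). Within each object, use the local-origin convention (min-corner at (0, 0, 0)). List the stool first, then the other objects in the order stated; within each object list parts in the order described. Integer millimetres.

translate([0, 0, 392]) cube([335, 340, 39]);
translate([23, 23, 0]) cylinder(h = 392, r = 23);
translate([312, 23, 0]) cylinder(h = 392, r = 23);
translate([23, 317, 0]) cylinder(h = 392, r = 23);
translate([312, 317, 0]) cylinder(h = 392, r = 23);
translate([335, 0, 0]) {
  cube([66, 15, 862]);
  translate([639, 0, 0]) cube([66, 15, 862]);
  translate([66, 0, 0]) cube([573, 15, 66]);
  translate([66, 0, 796]) cube([573, 15, 66]);
}
translate([6, 5, 431]) {
  translate([0, 0, 376]) cube([272, 322, 35]);
  cube([26, 26, 376]);
  translate([246, 0, 0]) cube([26, 26, 376]);
  translate([0, 296, 0]) cube([26, 26, 376]);
  translate([246, 296, 0]) cube([26, 26, 376]);
}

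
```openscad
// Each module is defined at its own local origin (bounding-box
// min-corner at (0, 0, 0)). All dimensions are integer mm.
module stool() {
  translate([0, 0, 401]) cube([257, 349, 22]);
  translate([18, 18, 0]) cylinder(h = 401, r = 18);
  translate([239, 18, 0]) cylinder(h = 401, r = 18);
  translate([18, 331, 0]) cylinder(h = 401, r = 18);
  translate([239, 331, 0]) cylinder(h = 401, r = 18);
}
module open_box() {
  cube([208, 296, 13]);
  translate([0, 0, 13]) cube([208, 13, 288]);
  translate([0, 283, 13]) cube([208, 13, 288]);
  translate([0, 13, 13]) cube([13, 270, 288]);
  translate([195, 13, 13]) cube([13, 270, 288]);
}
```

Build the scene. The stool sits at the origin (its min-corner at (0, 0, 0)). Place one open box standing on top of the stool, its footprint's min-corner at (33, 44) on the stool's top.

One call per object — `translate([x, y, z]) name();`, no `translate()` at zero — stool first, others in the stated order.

stool();
translate([33, 44, 423]) open_box();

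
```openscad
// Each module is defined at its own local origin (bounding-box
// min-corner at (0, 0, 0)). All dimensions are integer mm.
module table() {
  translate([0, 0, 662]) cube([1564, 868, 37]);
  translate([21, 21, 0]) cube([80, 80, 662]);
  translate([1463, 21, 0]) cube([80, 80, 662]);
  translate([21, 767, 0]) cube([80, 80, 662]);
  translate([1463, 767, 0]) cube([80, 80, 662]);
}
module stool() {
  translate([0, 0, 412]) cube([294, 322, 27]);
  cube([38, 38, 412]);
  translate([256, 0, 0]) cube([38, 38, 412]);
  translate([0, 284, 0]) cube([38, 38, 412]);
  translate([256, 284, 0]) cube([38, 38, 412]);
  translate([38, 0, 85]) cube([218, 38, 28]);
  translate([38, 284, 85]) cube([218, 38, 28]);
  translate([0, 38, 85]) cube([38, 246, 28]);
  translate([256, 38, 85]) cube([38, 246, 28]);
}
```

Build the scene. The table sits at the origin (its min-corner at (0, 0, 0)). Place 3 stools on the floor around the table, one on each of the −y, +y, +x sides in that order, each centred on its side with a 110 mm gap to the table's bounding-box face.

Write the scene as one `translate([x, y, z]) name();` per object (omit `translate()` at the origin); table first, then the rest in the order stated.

table();
translate([635, -432, 0]) stool();
translate([635, 978, 0]) stool();
translate([1674, 273, 0]) stool();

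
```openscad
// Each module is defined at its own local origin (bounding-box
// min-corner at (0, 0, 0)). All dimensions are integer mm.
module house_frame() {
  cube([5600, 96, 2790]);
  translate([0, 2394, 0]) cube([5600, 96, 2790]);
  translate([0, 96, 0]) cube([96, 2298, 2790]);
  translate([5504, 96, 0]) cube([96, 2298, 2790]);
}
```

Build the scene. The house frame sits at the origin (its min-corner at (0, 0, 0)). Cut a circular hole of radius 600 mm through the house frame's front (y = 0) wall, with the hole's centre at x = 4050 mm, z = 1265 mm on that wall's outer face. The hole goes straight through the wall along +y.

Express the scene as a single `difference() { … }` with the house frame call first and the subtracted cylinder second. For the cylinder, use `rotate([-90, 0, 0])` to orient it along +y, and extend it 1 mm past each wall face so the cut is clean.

difference() {
  house_frame();
  translate([4050, -1, 1265]) rotate([-90, 0, 0]) cylinder(h = 98, r = 600);
}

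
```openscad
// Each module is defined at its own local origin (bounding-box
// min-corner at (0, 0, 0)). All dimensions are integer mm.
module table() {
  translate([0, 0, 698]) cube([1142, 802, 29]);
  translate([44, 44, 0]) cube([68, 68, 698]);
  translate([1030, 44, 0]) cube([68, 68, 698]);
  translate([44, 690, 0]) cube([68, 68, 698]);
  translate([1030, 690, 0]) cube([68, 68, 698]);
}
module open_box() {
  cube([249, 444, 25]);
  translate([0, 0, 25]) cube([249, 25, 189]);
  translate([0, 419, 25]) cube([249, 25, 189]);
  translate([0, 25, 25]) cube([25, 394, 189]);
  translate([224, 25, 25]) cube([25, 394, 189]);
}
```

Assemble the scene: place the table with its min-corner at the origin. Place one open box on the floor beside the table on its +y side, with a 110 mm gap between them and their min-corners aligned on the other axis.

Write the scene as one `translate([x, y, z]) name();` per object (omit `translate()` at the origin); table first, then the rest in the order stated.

table();
translate([0, 912, 0]) open_box();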